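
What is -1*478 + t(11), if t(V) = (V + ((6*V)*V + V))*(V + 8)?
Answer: 13734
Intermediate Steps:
t(V) = (8 + V)*(2*V + 6*V²) (t(V) = (V + (6*V² + V))*(8 + V) = (V + (V + 6*V²))*(8 + V) = (2*V + 6*V²)*(8 + V) = (8 + V)*(2*V + 6*V²))
-1*478 + t(11) = -1*478 + 2*11*(8 + 3*11² + 25*11) = -478 + 2*11*(8 + 3*121 + 275) = -478 + 2*11*(8 + 363 + 275) = -478 + 2*11*646 = -478 + 14212 = 13734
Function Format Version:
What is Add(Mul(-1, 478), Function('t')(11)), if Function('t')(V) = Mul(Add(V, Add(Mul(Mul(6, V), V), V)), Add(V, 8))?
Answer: 13734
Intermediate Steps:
Function('t')(V) = Mul(Add(8, V), Add(Mul(2, V), Mul(6, Pow(V, 2)))) (Function('t')(V) = Mul(Add(V, Add(Mul(6, Pow(V, 2)), V)), Add(8, V)) = Mul(Add(V, Add(V, Mul(6, Pow(V, 2)))), Add(8, V)) = Mul(Add(Mul(2, V), Mul(6, Pow(V, 2))), Add(8, V)) = Mul(Add(8, V), Add(Mul(2, V), Mul(6, Pow(V, 2)))))
Add(Mul(-1, 478), Function('t')(11)) = Add(Mul(-1, 478), Mul(2, 11, Add(8, Mul(3, Pow(11, 2)), Mul(25, 11)))) = Add(-478, Mul(2, 11, Add(8, Mul(3, 121), 275))) = Add(-478, Mul(2, 11, Add(8, 363, 275))) = Add(-478, Mul(2, 11, 646)) = Add(-478, 14212) = 13734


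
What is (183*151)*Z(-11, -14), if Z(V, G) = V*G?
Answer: 4255482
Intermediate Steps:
Z(V, G) = G*V
(183*151)*Z(-11, -14) = (183*151)*(-14*(-11)) = 27633*154 = 4255482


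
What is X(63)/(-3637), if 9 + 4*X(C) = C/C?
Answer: 2/3637 ≈ 0.00054990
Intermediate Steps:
X(C) = -2 (X(C) = -9/4 + (C/C)/4 = -9/4 + (¼)*1 = -9/4 + ¼ = -2)
X(63)/(-3637) = -2/(-3637) = -2*(-1/3637) = 2/3637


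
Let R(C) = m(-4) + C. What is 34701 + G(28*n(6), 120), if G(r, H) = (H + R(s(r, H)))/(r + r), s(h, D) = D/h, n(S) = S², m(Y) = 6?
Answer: 2938208369/84672 ≈ 34701.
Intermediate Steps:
R(C) = 6 + C
G(r, H) = (6 + H + H/r)/(2*r) (G(r, H) = (H + (6 + H/r))/(r + r) = (6 + H + H/r)/((2*r)) = (6 + H + H/r)*(1/(2*r)) = (6 + H + H/r)/(2*r))
34701 + G(28*n(6), 120) = 34701 + (120 + 6*(28*6²) + 120*(28*6²))/(2*(28*6²)²) = 34701 + (120 + 6*(28*36) + 120*(28*36))/(2*(28*36)²) = 34701 + (½)*(120 + 6*1008 + 120*1008)/1008² = 34701 + (½)*(1/1016064)*(120 + 6048 + 120960) = 34701 + (½)*(1/1016064)*127128 = 34701 + 5297/84672 = 2938208369/84672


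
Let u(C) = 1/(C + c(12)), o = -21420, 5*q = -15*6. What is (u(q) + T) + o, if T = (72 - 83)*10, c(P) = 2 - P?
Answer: -602841/28 ≈ -21530.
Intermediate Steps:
q = -18 (q = (-15*6)/5 = (⅕)*(-90) = -18)
T = -110 (T = -11*10 = -110)
u(C) = 1/(-10 + C) (u(C) = 1/(C + (2 - 1*12)) = 1/(C + (2 - 12)) = 1/(C - 10) = 1/(-10 + C))
(u(q) + T) + o = (1/(-10 - 18) - 110) - 21420 = (1/(-28) - 110) - 21420 = (-1/28 - 110) - 21420 = -3081/28 - 21420 = -602841/28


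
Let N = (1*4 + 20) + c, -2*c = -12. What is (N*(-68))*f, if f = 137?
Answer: -279480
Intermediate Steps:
c = 6 (c = -1/2*(-12) = 6)
N = 30 (N = (1*4 + 20) + 6 = (4 + 20) + 6 = 24 + 6 = 30)
(N*(-68))*f = (30*(-68))*137 = -2040*137 = -279480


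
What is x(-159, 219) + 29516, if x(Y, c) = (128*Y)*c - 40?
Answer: -4427612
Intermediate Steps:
x(Y, c) = -40 + 128*Y*c (x(Y, c) = 128*Y*c - 40 = -40 + 128*Y*c)
x(-159, 219) + 29516 = (-40 + 128*(-159)*219) + 29516 = (-40 - 4457088) + 29516 = -4457128 + 29516 = -4427612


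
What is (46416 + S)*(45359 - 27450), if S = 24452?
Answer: 1269175012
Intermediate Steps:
(46416 + S)*(45359 - 27450) = (46416 + 24452)*(45359 - 27450) = 70868*17909 = 1269175012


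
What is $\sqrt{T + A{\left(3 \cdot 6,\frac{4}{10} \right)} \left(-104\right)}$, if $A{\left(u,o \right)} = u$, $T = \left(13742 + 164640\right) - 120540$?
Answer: $\sqrt{55970} \approx 236.58$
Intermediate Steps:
$T = 57842$ ($T = 178382 - 120540 = 57842$)
$\sqrt{T + A{\left(3 \cdot 6,\frac{4}{10} \right)} \left(-104\right)} = \sqrt{57842 + 3 \cdot 6 \left(-104\right)} = \sqrt{57842 + 18 \left(-104\right)} = \sqrt{57842 - 1872} = \sqrt{55970}$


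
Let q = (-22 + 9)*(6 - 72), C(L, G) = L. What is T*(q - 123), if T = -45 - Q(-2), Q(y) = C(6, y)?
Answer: -37485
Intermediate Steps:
Q(y) = 6
q = 858 (q = -13*(-66) = 858)
T = -51 (T = -45 - 1*6 = -45 - 6 = -51)
T*(q - 123) = -51*(858 - 123) = -51*735 = -37485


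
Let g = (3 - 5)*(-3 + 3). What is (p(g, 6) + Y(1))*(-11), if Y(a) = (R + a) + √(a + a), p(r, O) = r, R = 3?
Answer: -44 - 11*√2 ≈ -59.556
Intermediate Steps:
g = 0 (g = -2*0 = 0)
Y(a) = 3 + a + √2*√a (Y(a) = (3 + a) + √(a + a) = (3 + a) + √(2*a) = (3 + a) + √2*√a = 3 + a + √2*√a)
(p(g, 6) + Y(1))*(-11) = (0 + (3 + 1 + √2*√1))*(-11) = (0 + (3 + 1 + √2*1))*(-11) = (0 + (3 + 1 + √2))*(-11) = (0 + (4 + √2))*(-11) = (4 + √2)*(-11) = -44 - 11*√2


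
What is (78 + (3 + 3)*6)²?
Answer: 12996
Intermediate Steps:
(78 + (3 + 3)*6)² = (78 + 6*6)² = (78 + 36)² = 114² = 12996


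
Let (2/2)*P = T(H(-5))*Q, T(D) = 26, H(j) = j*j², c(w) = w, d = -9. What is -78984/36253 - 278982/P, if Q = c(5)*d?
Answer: 556751287/2356445 ≈ 236.27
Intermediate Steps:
Q = -45 (Q = 5*(-9) = -45)
H(j) = j³
P = -1170 (P = 26*(-45) = -1170)
-78984/36253 - 278982/P = -78984/36253 - 278982/(-1170) = -78984*1/36253 - 278982*(-1/1170) = -78984/36253 + 15499/65 = 556751287/2356445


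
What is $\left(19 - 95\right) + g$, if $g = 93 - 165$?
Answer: $-148$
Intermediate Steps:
$g = -72$
$\left(19 - 95\right) + g = \left(19 - 95\right) - 72 = -76 - 72 = -148$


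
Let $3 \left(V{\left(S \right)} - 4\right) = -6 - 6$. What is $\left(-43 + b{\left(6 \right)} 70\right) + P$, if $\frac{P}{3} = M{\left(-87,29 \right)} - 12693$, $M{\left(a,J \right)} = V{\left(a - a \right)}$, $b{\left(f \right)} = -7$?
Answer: $-38612$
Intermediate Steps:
$V{\left(S \right)} = 0$ ($V{\left(S \right)} = 4 + \frac{-6 - 6}{3} = 4 + \frac{1}{3} \left(-12\right) = 4 - 4 = 0$)
$M{\left(a,J \right)} = 0$
$P = -38079$ ($P = 3 \left(0 - 12693\right) = 3 \left(-12693\right) = -38079$)
$\left(-43 + b{\left(6 \right)} 70\right) + P = \left(-43 - 490\right) - 38079 = -533 - 38079 = -38612$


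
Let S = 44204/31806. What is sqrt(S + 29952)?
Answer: sqrt(841708255386)/5301 ≈ 173.07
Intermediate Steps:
S = 22102/15903 (S = 44204*(1/31806) = 22102/15903 ≈ 1.3898)
sqrt(S + 29952) = sqrt(22102/15903 + 29952) = sqrt(476348758/15903) = sqrt(841708255386)/5301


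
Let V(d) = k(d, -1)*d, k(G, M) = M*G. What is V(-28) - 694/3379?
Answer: -2649830/3379 ≈ -784.21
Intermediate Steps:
k(G, M) = G*M
V(d) = -d² (V(d) = (d*(-1))*d = (-d)*d = -d²)
V(-28) - 694/3379 = -1*(-28)² - 694/3379 = -1*784 - 694*1/3379 = -784 - 694/3379 = -2649830/3379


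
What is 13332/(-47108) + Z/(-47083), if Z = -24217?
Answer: 128275970/554496491 ≈ 0.23134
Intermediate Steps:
13332/(-47108) + Z/(-47083) = 13332/(-47108) - 24217/(-47083) = 13332*(-1/47108) - 24217*(-1/47083) = -3333/11777 + 24217/47083 = 128275970/554496491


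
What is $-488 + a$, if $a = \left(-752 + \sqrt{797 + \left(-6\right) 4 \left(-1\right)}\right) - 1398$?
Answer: $-2638 + \sqrt{821} \approx -2609.3$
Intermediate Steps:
$a = -2150 + \sqrt{821}$ ($a = \left(-752 + \sqrt{797 - -24}\right) - 1398 = \left(-752 + \sqrt{797 + 24}\right) - 1398 = \left(-752 + \sqrt{821}\right) - 1398 = -2150 + \sqrt{821} \approx -2121.3$)
$-488 + a = -488 - \left(2150 - \sqrt{821}\right) = -2638 + \sqrt{821}$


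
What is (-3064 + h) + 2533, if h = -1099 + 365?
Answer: -1265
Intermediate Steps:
h = -734
(-3064 + h) + 2533 = (-3064 - 734) + 2533 = -3798 + 2533 = -1265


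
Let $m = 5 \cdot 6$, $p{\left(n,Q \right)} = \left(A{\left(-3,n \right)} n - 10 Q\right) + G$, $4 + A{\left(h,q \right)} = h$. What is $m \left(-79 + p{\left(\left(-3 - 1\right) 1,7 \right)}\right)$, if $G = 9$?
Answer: $-3360$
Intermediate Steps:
$A{\left(h,q \right)} = -4 + h$
$p{\left(n,Q \right)} = 9 - 10 Q - 7 n$ ($p{\left(n,Q \right)} = \left(\left(-4 - 3\right) n - 10 Q\right) + 9 = \left(- 7 n - 10 Q\right) + 9 = \left(- 10 Q - 7 n\right) + 9 = 9 - 10 Q - 7 n$)
$m = 30$
$m \left(-79 + p{\left(\left(-3 - 1\right) 1,7 \right)}\right) = 30 \left(-79 - \left(61 + 7 \left(-3 - 1\right) 1\right)\right) = 30 \left(-79 - \left(61 + 7 \left(-4\right) 1\right)\right) = 30 \left(-79 - 33\right) = 30 \left(-112\right) = -3360$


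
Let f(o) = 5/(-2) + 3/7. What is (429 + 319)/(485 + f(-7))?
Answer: 10472/6761 ≈ 1.5489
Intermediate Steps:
f(o) = -29/14 (f(o) = 5*(-½) + 3*(⅐) = -5/2 + 3/7 = -29/14)
(429 + 319)/(485 + f(-7)) = (429 + 319)/(485 - 29/14) = 748/(6761/14) = 748*(14/6761) = 10472/6761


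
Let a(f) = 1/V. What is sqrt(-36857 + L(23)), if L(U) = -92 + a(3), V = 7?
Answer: 3*I*sqrt(201166)/7 ≈ 192.22*I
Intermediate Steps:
a(f) = 1/7
L(U) = -643/7 (L(U) = -92 + 1/7 = -643/7)
sqrt(-36857 + L(23)) = sqrt(-36857 - 643/7) = sqrt(-258642/7) = 3*I*sqrt(201166)/7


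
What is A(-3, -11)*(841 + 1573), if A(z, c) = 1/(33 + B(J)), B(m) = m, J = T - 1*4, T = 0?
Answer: 2414/29 ≈ 83.241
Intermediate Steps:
J = -4 (J = 0 - 1*4 = 0 - 4 = -4)
A(z, c) = 1/29 (A(z, c) = 1/(33 - 4) = 1/29)
A(-3, -11)*(841 + 1573) = (841 + 1573)/29 = (1/29)*2414 = 2414/29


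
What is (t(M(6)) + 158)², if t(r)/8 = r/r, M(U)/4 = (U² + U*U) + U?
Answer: 27556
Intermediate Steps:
M(U) = 4*U + 8*U² (M(U) = 4*((U² + U*U) + U) = 4*((U² + U²) + U) = 4*(2*U² + U) = 4*(U + 2*U²) = 4*U + 8*U²)
t(r) = 8 (t(r) = 8*(r/r) = 8*1 = 8)
(t(M(6)) + 158)² = (8 + 158)² = 166² = 27556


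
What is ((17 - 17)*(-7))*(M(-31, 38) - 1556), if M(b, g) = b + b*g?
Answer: 0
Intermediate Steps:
((17 - 17)*(-7))*(M(-31, 38) - 1556) = ((17 - 17)*(-7))*(-31*(1 + 38) - 1556) = (0*(-7))*(-31*39 - 1556) = 0*(-1209 - 1556) = 0*(-2765) = 0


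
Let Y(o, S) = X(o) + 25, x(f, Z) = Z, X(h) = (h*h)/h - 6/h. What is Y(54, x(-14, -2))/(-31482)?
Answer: -355/141669 ≈ -0.0025058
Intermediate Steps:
X(h) = h - 6/h (X(h) = h²/h - 6/h = h - 6/h)
Y(o, S) = 25 + o - 6/o (Y(o, S) = (o - 6/o) + 25 = 25 + o - 6/o)
Y(54, x(-14, -2))/(-31482) = (25 + 54 - 6/54)/(-31482) = (25 + 54 - 6*1/54)*(-1/31482) = (25 + 54 - ⅑)*(-1/31482) = (710/9)*(-1/31482) = -355/141669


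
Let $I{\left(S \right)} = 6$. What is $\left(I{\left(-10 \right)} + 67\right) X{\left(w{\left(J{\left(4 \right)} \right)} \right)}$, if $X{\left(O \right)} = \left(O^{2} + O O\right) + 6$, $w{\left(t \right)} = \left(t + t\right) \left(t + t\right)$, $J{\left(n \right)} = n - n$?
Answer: $438$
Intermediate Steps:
$J{\left(n \right)} = 0$
$w{\left(t \right)} = 4 t^{2}$ ($w{\left(t \right)} = 2 t 2 t = 4 t^{2}$)
$X{\left(O \right)} = 6 + 2 O^{2}$ ($X{\left(O \right)} = \left(O^{2} + O^{2}\right) + 6 = 2 O^{2} + 6 = 6 + 2 O^{2}$)
$\left(I{\left(-10 \right)} + 67\right) X{\left(w{\left(J{\left(4 \right)} \right)} \right)} = \left(6 + 67\right) \left(6 + 2 \left(4 \cdot 0^{2}\right)^{2}\right) = 73 \left(6 + 2 \left(4 \cdot 0\right)^{2}\right) = 73 \left(6 + 2 \cdot 0^{2}\right) = 73 \left(6 + 2 \cdot 0\right) = 73 \left(6 + 0\right) = 73 \cdot 6 = 438$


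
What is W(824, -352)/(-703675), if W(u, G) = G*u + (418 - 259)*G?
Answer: 346016/703675 ≈ 0.49173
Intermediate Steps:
W(u, G) = 159*G + G*u (W(u, G) = G*u + 159*G = 159*G + G*u)
W(824, -352)/(-703675) = -352*(159 + 824)/(-703675) = -352*983*(-1/703675) = -346016*(-1/703675) = 346016/703675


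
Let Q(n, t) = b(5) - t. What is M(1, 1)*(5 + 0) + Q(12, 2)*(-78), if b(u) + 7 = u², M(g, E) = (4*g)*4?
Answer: -1168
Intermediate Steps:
M(g, E) = 16*g
b(u) = -7 + u²
Q(n, t) = 18 - t (Q(n, t) = (-7 + 5²) - t = (-7 + 25) - t = 18 - t)
M(1, 1)*(5 + 0) + Q(12, 2)*(-78) = (16*1)*(5 + 0) + (18 - 1*2)*(-78) = 16*5 + (18 - 2)*(-78) = 80 + 16*(-78) = 80 - 1248 = -1168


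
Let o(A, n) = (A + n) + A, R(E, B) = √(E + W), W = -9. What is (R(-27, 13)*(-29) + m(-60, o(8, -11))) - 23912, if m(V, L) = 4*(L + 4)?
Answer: -23876 - 174*I ≈ -23876.0 - 174.0*I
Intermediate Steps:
R(E, B) = √(-9 + E) (R(E, B) = √(E - 9) = √(-9 + E))
o(A, n) = n + 2*A
m(V, L) = 16 + 4*L (m(V, L) = 4*(4 + L) = 16 + 4*L)
(R(-27, 13)*(-29) + m(-60, o(8, -11))) - 23912 = (√(-9 - 27)*(-29) + (16 + 4*(-11 + 2*8))) - 23912 = (√(-36)*(-29) + (16 + 4*(-11 + 16))) - 23912 = ((6*I)*(-29) + (16 + 4*5)) - 23912 = (-174*I + (16 + 20)) - 23912 = (-174*I + 36) - 23912 = (36 - 174*I) - 23912 = -23876 - 174*I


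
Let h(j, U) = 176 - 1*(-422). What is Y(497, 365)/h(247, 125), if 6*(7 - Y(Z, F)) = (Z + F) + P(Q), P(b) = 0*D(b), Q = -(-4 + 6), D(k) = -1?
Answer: -205/897 ≈ -0.22854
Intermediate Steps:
h(j, U) = 598 (h(j, U) = 176 + 422 = 598)
Q = -2 (Q = -1*2 = -2)
P(b) = 0 (P(b) = 0*(-1) = 0)
Y(Z, F) = 7 - F/6 - Z/6 (Y(Z, F) = 7 - ((Z + F) + 0)/6 = 7 - ((F + Z) + 0)/6 = 7 - (F + Z)/6 = 7 + (-F/6 - Z/6) = 7 - F/6 - Z/6)
Y(497, 365)/h(247, 125) = (7 - ⅙*365 - ⅙*497)/598 = (7 - 365/6 - 497/6)*(1/598) = -410/3*1/598 = -205/897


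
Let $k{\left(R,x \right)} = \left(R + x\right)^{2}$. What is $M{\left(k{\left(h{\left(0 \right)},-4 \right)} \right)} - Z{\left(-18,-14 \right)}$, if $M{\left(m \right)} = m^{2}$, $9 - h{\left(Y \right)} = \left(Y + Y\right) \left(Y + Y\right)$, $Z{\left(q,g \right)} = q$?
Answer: $643$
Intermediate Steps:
$h{\left(Y \right)} = 9 - 4 Y^{2}$ ($h{\left(Y \right)} = 9 - \left(Y + Y\right) \left(Y + Y\right) = 9 - 2 Y 2 Y = 9 - 4 Y^{2}$)
$M{\left(k{\left(h{\left(0 \right)},-4 \right)} \right)} - Z{\left(-18,-14 \right)} = \left(\left(\left(9 - 4 \cdot 0^{2}\right) - 4\right)^{2}\right)^{2} - -18 = \left(\left(\left(9 - 0\right) - 4\right)^{2}\right)^{2} + 18 = \left(\left(\left(9 + 0\right) - 4\right)^{2}\right)^{2} + 18 = \left(\left(9 - 4\right)^{2}\right)^{2} + 18 = \left(5^{2}\right)^{2} + 18 = 25^{2} + 18 = 625 + 18 = 643$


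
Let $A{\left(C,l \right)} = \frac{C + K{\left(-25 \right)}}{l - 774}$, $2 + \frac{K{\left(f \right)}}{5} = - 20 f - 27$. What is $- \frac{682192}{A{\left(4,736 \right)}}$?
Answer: $\frac{3703328}{337} \approx 10989.0$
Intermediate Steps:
$K{\left(f \right)} = -145 - 100 f$ ($K{\left(f \right)} = -10 + 5 \left(- 20 f - 27\right) = -10 + 5 \left(-27 - 20 f\right) = -10 - \left(135 + 100 f\right) = -145 - 100 f$)
$A{\left(C,l \right)} = \frac{2355 + C}{-774 + l}$ ($A{\left(C,l \right)} = \frac{C - -2355}{l - 774} = \frac{C + \left(-145 + 2500\right)}{-774 + l} = \frac{C + 2355}{-774 + l} = \frac{2355 + C}{-774 + l}$)
$- \frac{682192}{A{\left(4,736 \right)}} = - \frac{682192}{\frac{1}{-774 + 736} \left(2355 + 4\right)} = - \frac{682192}{\frac{1}{-38} \cdot 2359} = - \frac{682192}{\left(- \frac{1}{38}\right) 2359} = - \frac{682192}{- \frac{2359}{38}} = \left(-682192\right) \left(- \frac{38}{2359}\right) = \frac{3703328}{337}$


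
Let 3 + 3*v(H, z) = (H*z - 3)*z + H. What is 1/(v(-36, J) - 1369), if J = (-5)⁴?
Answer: -1/4689507 ≈ -2.1324e-7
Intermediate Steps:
J = 625
v(H, z) = -1 + H/3 + z*(-3 + H*z)/3 (v(H, z) = -1 + ((H*z - 3)*z + H)/3 = -1 + ((-3 + H*z)*z + H)/3 = -1 + (z*(-3 + H*z) + H)/3 = -1 + (H + z*(-3 + H*z))/3 = -1 + (H/3 + z*(-3 + H*z)/3) = -1 + H/3 + z*(-3 + H*z)/3)
1/(v(-36, J) - 1369) = 1/((-1 - 1*625 + (⅓)*(-36) + (⅓)*(-36)*625²) - 1369) = 1/((-1 - 625 - 12 + (⅓)*(-36)*390625) - 1369) = 1/((-1 - 625 - 12 - 4687500) - 1369) = 1/(-4688138 - 1369) = 1/(-4689507) = -1/4689507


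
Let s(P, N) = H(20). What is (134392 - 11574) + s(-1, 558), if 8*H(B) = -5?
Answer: 982539/8 ≈ 1.2282e+5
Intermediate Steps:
H(B) = -5/8 (H(B) = (1/8)*(-5) = -5/8)
s(P, N) = -5/8
(134392 - 11574) + s(-1, 558) = (134392 - 11574) - 5/8 = 122818 - 5/8 = 982539/8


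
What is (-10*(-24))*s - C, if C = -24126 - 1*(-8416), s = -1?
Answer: 15470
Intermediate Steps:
C = -15710 (C = -24126 + 8416 = -15710)
(-10*(-24))*s - C = -10*(-24)*(-1) - 1*(-15710) = 240*(-1) + 15710 = -240 + 15710 = 15470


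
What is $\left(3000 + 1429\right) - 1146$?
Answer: $3283$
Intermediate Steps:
$\left(3000 + 1429\right) - 1146 = 4429 - 1146 = 3283$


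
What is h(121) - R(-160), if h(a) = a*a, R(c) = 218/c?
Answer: 1171389/80 ≈ 14642.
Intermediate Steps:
h(a) = a²
h(121) - R(-160) = 121² - 218/(-160) = 14641 - 218*(-1)/160 = 14641 - 1*(-109/80) = 14641 + 109/80 = 1171389/80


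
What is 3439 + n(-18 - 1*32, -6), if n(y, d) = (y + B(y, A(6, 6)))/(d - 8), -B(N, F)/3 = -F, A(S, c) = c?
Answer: 24089/7 ≈ 3441.3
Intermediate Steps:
B(N, F) = 3*F (B(N, F) = -(-3)*F = 3*F)
n(y, d) = (18 + y)/(-8 + d) (n(y, d) = (y + 3*6)/(d - 8) = (y + 18)/(-8 + d) = (18 + y)/(-8 + d))
3439 + n(-18 - 1*32, -6) = 3439 + (18 + (-18 - 1*32))/(-8 - 6) = 3439 + (18 + (-18 - 32))/(-14) = 3439 - (18 - 50)/14 = 3439 - 1/14*(-32) = 3439 + 16/7 = 24089/7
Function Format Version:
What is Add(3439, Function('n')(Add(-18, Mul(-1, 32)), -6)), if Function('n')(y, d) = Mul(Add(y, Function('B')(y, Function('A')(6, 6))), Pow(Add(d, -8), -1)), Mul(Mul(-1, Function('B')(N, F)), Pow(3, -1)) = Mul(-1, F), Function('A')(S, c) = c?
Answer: Rational(24089, 7) ≈ 3441.3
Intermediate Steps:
Function('B')(N, F) = Mul(3, F) (Function('B')(N, F) = Mul(-3, Mul(-1, F)) = Mul(3, F))
Function('n')(y, d) = Mul(Pow(Add(-8, d), -1), Add(18, y)) (Function('n')(y, d) = Mul(Add(y, Mul(3, 6)), Pow(Add(d, -8), -1)) = Mul(Add(y, 18), Pow(Add(-8, d), -1)) = Mul(Add(18, y), Pow(Add(-8, d), -1)) = Mul(Pow(Add(-8, d), -1), Add(18, y)))
Add(3439, Function('n')(Add(-18, Mul(-1, 32)), -6)) = Add(3439, Mul(Pow(Add(-8, -6), -1), Add(18, Add(-18, Mul(-1, 32))))) = Add(3439, Mul(Pow(-14, -1), Add(18, Add(-18, -32)))) = Add(3439, Mul(Rational(-1, 14), Add(18, -50))) = Add(3439, Mul(Rational(-1, 14), -32)) = Add(3439, Rational(16, 7)) = Rational(24089, 7)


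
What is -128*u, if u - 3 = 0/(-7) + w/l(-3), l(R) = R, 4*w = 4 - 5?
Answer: -1184/3 ≈ -394.67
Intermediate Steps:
w = -1/4 (w = (4 - 5)/4 = (1/4)*(-1) = -1/4 ≈ -0.25000)
u = 37/12 (u = 3 + (0/(-7) - 1/4/(-3)) = 3 + (0*(-1/7) - 1/4*(-1/3)) = 3 + (0 + 1/12) = 3 + 1/12 = 37/12 ≈ 3.0833)
-128*u = -128*37/12 = -1184/3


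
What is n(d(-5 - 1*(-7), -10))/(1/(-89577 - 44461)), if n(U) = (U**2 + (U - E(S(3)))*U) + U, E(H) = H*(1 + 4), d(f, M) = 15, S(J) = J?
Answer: -32169120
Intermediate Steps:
E(H) = 5*H (E(H) = H*5 = 5*H)
n(U) = U + U**2 + U*(-15 + U) (n(U) = (U**2 + (U - 5*3)*U) + U = (U**2 + (U - 1*15)*U) + U = (U**2 + (U - 15)*U) + U = (U**2 + (-15 + U)*U) + U = (U**2 + U*(-15 + U)) + U = U + U**2 + U*(-15 + U))
n(d(-5 - 1*(-7), -10))/(1/(-89577 - 44461)) = (2*15*(-7 + 15))/(1/(-89577 - 44461)) = (2*15*8)/(1/(-134038)) = 240/(-1/134038) = 240*(-134038) = -32169120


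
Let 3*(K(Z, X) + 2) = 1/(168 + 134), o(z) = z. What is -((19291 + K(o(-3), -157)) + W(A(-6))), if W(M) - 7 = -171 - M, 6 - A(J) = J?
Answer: -17316379/906 ≈ -19113.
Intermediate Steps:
A(J) = 6 - J
W(M) = -164 - M (W(M) = 7 + (-171 - M) = -164 - M)
K(Z, X) = -1811/906 (K(Z, X) = -2 + 1/(3*(168 + 134)) = -2 + (1/3)/302 = -2 + (1/3)*(1/302) = -2 + 1/906 = -1811/906)
-((19291 + K(o(-3), -157)) + W(A(-6))) = -((19291 - 1811/906) + (-164 - (6 - 1*(-6)))) = -(17475835/906 + (-164 - (6 + 6))) = -(17475835/906 + (-164 - 1*12)) = -(17475835/906 + (-164 - 12)) = -(17475835/906 - 176) = -1*17316379/906 = -17316379/906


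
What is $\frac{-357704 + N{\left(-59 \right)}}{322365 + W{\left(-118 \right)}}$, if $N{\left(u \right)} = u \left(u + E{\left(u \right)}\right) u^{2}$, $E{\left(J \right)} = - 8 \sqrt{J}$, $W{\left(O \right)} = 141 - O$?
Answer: $\frac{11759657}{322624} + \frac{205379 i \sqrt{59}}{40328} \approx 36.45 + 39.118 i$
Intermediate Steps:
$N{\left(u \right)} = u^{3} \left(u - 8 \sqrt{u}\right)$ ($N{\left(u \right)} = u \left(u - 8 \sqrt{u}\right) u^{2} = u^{3} \left(u - 8 \sqrt{u}\right)$)
$\frac{-357704 + N{\left(-59 \right)}}{322365 + W{\left(-118 \right)}} = \frac{-357704 + \left(\left(-59\right)^{4} - 8 \left(-59\right)^{\frac{7}{2}}\right)}{322365 + \left(141 - -118\right)} = \frac{-357704 + \left(12117361 - 8 \left(- 205379 i \sqrt{59}\right)\right)}{322365 + \left(141 + 118\right)} = \frac{-357704 + \left(12117361 + 1643032 i \sqrt{59}\right)}{322365 + 259} = \frac{11759657 + 1643032 i \sqrt{59}}{322624} = \left(11759657 + 1643032 i \sqrt{59}\right) \frac{1}{322624} = \frac{11759657}{322624} + \frac{205379 i \sqrt{59}}{40328}$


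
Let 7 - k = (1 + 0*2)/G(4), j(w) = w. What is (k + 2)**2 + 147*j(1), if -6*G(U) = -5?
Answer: 5196/25 ≈ 207.84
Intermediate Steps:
G(U) = 5/6 (G(U) = -1/6*(-5) = 5/6)
k = 29/5 (k = 7 - (1 + 0*2)/5/6 = 7 - (1 + 0)*6/5 = 7 - 6/5 = 29/5 ≈ 5.8000)
(k + 2)**2 + 147*j(1) = (29/5 + 2)**2 + 147*1 = (39/5)**2 + 147 = 1521/25 + 147 = 5196/25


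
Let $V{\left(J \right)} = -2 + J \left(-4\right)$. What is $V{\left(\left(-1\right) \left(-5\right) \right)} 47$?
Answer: $-1034$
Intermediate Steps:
$V{\left(J \right)} = -2 - 4 J$
$V{\left(\left(-1\right) \left(-5\right) \right)} 47 = \left(-2 - 4 \left(\left(-1\right) \left(-5\right)\right)\right) 47 = \left(-2 - 20\right) 47 = \left(-22\right) 47 = -1034$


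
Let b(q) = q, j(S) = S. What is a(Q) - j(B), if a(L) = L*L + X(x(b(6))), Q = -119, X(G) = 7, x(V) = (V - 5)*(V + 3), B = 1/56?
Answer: 793407/56 ≈ 14168.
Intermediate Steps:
B = 1/56 ≈ 0.017857
x(V) = (-5 + V)*(3 + V)
a(L) = 7 + L² (a(L) = L*L + 7 = L² + 7 = 7 + L²)
a(Q) - j(B) = (7 + (-119)²) - 1*1/56 = (7 + 14161) - 1/56 = 14168 - 1/56 = 793407/56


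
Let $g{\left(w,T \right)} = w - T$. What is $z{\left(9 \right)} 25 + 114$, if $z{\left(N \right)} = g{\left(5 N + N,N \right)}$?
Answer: $1239$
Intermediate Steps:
$z{\left(N \right)} = 5 N$ ($z{\left(N \right)} = \left(5 N + N\right) - N = 6 N - N = 5 N$)
$z{\left(9 \right)} 25 + 114 = 5 \cdot 9 \cdot 25 + 114 = 45 \cdot 25 + 114 = 1125 + 114 = 1239$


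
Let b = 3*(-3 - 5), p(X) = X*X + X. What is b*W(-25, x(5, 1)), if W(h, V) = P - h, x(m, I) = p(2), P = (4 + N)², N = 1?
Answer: -1200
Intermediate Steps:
p(X) = X + X² (p(X) = X² + X = X + X²)
P = 25 (P = (4 + 1)² = 5² = 25)
x(m, I) = 6 (x(m, I) = 2*(1 + 2) = 2*3 = 6)
b = -24 (b = 3*(-8) = -24)
W(h, V) = 25 - h
b*W(-25, x(5, 1)) = -24*(25 - 1*(-25)) = -24*(25 + 25) = -24*50 = -1200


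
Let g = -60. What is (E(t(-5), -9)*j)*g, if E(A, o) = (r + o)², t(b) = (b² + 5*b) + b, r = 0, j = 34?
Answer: -165240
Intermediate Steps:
t(b) = b² + 6*b
E(A, o) = o² (E(A, o) = (0 + o)² = o²)
(E(t(-5), -9)*j)*g = ((-9)²*34)*(-60) = (81*34)*(-60) = 2754*(-60) = -165240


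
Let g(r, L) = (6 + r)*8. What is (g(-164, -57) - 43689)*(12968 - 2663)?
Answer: -463240665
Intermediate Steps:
g(r, L) = 48 + 8*r
(g(-164, -57) - 43689)*(12968 - 2663) = ((48 + 8*(-164)) - 43689)*(12968 - 2663) = ((48 - 1312) - 43689)*10305 = (-1264 - 43689)*10305 = -44953*10305 = -463240665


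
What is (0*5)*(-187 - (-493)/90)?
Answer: 0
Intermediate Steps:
(0*5)*(-187 - (-493)/90) = 0*(-187 - (-493)/90) = 0*(-187 - 1*(-493/90)) = 0*(-187 + 493/90) = 0*(-16337/90) = 0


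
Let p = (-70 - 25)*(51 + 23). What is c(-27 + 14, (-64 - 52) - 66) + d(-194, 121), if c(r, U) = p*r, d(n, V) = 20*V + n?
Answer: 93616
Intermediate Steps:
p = -7030 (p = -95*74 = -7030)
d(n, V) = n + 20*V
c(r, U) = -7030*r
c(-27 + 14, (-64 - 52) - 66) + d(-194, 121) = -7030*(-27 + 14) + (-194 + 20*121) = -7030*(-13) + (-194 + 2420) = 91390 + 2226 = 93616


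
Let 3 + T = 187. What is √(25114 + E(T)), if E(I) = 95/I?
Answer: √212569266/92 ≈ 158.48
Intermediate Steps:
T = 184 (T = -3 + 187 = 184)
√(25114 + E(T)) = √(25114 + 95/184) = √(4621071/184) = √212569266/92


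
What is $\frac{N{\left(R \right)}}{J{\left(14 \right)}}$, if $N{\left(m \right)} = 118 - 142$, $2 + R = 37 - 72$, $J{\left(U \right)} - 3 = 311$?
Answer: $- \frac{12}{157} \approx -0.076433$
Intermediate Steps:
$J{\left(U \right)} = 314$ ($J{\left(U \right)} = 3 + 311 = 314$)
$R = -37$ ($R = -2 + \left(37 - 72\right) = -2 - 35 = -37$)
$N{\left(m \right)} = -24$
$\frac{N{\left(R \right)}}{J{\left(14 \right)}} = - \frac{24}{314} = \left(-24\right) \frac{1}{314} = - \frac{12}{157}$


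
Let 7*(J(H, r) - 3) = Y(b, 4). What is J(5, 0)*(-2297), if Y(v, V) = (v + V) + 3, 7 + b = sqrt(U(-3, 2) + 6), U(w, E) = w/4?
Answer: -6891 - 2297*sqrt(21)/14 ≈ -7642.9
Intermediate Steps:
U(w, E) = w/4 (U(w, E) = w*(1/4) = w/4)
b = -7 + sqrt(21)/2 (b = -7 + sqrt((1/4)*(-3) + 6) = -7 + sqrt(-3/4 + 6) = -7 + sqrt(21/4) = -7 + sqrt(21)/2 ≈ -4.7087)
Y(v, V) = 3 + V + v (Y(v, V) = (V + v) + 3 = 3 + V + v)
J(H, r) = 3 + sqrt(21)/14 (J(H, r) = 3 + (3 + 4 + (-7 + sqrt(21)/2))/7 = 3 + (sqrt(21)/2)/7 = 3 + sqrt(21)/14)
J(5, 0)*(-2297) = (3 + sqrt(21)/14)*(-2297) = -6891 - 2297*sqrt(21)/14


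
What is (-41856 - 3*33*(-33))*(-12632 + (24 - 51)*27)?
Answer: 515587629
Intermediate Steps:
(-41856 - 3*33*(-33))*(-12632 + (24 - 51)*27) = (-41856 - 99*(-33))*(-12632 - 27*27) = (-41856 + 3267)*(-12632 - 729) = -38589*(-13361) = 515587629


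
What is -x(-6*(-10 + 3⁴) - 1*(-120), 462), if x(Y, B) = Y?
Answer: 306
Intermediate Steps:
-x(-6*(-10 + 3⁴) - 1*(-120), 462) = -(-6*(-10 + 3⁴) - 1*(-120)) = -(-6*(-10 + 81) + 120) = -(-6*71 + 120) = -(-426 + 120) = -1*(-306) = 306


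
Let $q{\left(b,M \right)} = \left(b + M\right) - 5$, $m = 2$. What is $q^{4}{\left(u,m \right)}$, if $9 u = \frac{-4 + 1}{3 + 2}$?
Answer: $\frac{4477456}{50625} \approx 88.444$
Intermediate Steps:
$u = - \frac{1}{15}$ ($u = \frac{\left(-4 + 1\right) \frac{1}{3 + 2}}{9} = \frac{\left(-3\right) \frac{1}{5}}{9} = \frac{1}{9} \left(- \frac{3}{5}\right) = - \frac{1}{15} \approx -0.066667$)
$q{\left(b,M \right)} = -5 + M + b$ ($q{\left(b,M \right)} = \left(M + b\right) - 5 = -5 + M + b$)
$q^{4}{\left(u,m \right)} = \left(-5 + 2 - \frac{1}{15}\right)^{4} = \left(- \frac{46}{15}\right)^{4} = \frac{4477456}{50625}$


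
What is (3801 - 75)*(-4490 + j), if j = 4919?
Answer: 1598454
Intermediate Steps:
(3801 - 75)*(-4490 + j) = (3801 - 75)*(-4490 + 4919) = 3726*429 = 1598454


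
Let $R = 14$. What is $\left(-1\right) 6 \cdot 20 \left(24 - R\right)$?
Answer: $-1200$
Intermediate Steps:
$\left(-1\right) 6 \cdot 20 \left(24 - R\right) = \left(-1\right) 6 \cdot 20 \left(24 - 14\right) = \left(-6\right) 20 \left(24 - 14\right) = \left(-120\right) 10 = -1200$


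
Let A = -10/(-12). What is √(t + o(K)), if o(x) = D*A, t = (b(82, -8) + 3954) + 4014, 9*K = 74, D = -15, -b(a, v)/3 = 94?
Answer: √30694/2 ≈ 87.599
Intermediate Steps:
b(a, v) = -282 (b(a, v) = -3*94 = -282)
A = ⅚ (A = -10*(-1/12) = ⅚ ≈ 0.83333)
K = 74/9 (K = (⅑)*74 = 74/9 ≈ 8.2222)
t = 7686 (t = (-282 + 3954) + 4014 = 3672 + 4014 = 7686)
o(x) = -25/2 (o(x) = -15*⅚ = -25/2)
√(t + o(K)) = √(7686 - 25/2) = √(15347/2) = √30694/2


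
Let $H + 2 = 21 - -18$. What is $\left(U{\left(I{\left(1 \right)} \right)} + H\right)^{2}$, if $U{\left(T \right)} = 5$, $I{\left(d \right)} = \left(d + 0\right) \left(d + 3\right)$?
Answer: $1764$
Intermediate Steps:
$I{\left(d \right)} = d \left(3 + d\right)$
$H = 37$ ($H = -2 + \left(21 - -18\right) = -2 + \left(21 + 18\right) = -2 + 39 = 37$)
$\left(U{\left(I{\left(1 \right)} \right)} + H\right)^{2} = \left(5 + 37\right)^{2} = 42^{2} = 1764$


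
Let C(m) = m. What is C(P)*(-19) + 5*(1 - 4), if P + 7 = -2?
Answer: 156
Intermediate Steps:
P = -9 (P = -7 - 2 = -9)
C(P)*(-19) + 5*(1 - 4) = -9*(-19) + 5*(1 - 4) = 171 + 5*(-3) = 171 - 15 = 156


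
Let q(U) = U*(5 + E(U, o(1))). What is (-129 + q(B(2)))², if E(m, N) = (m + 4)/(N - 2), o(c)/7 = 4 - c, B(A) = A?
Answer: 5058001/361 ≈ 14011.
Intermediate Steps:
o(c) = 28 - 7*c (o(c) = 7*(4 - c) = 28 - 7*c)
E(m, N) = (4 + m)/(-2 + N)
q(U) = U*(99/19 + U/19) (q(U) = U*(5 + (4 + U)/(-2 + (28 - 7*1))) = U*(5 + (4 + U)/(-2 + (28 - 7))) = U*(5 + (4 + U)/(-2 + 21)) = U*(5 + (4 + U)/19) = U*(5 + (4/19 + U/19)) = U*(99/19 + U/19))
(-129 + q(B(2)))² = (-129 + (1/19)*2*(99 + 2))² = (-129 + (1/19)*2*101)² = (-129 + 202/19)² = (-2249/19)² = 5058001/361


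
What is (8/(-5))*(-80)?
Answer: 128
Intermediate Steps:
(8/(-5))*(-80) = (8*(-⅕))*(-80) = -8/5*(-80) = 128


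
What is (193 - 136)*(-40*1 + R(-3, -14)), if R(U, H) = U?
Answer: -2451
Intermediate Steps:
(193 - 136)*(-40*1 + R(-3, -14)) = (193 - 136)*(-40*1 - 3) = 57*(-40 - 3) = 57*(-43) = -2451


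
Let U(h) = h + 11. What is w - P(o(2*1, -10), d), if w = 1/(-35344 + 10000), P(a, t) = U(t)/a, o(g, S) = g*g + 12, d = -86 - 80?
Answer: 245519/25344 ≈ 9.6875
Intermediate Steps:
U(h) = 11 + h
d = -166
o(g, S) = 12 + g² (o(g, S) = g² + 12 = 12 + g²)
P(a, t) = (11 + t)/a
w = -1/25344 (w = 1/(-25344) = -1/25344 ≈ -3.9457e-5)
w - P(o(2*1, -10), d) = -1/25344 - (11 - 166)/(12 + (2*1)²) = -1/25344 - (-155)/(12 + 2²) = -1/25344 - (-155)/(12 + 4) = -1/25344 - (-155)/16 = -1/25344 - 1*(-155/16) = -1/25344 + 155/16 = 245519/25344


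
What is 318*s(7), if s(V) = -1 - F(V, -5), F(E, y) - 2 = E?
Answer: -3180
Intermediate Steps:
F(E, y) = 2 + E
s(V) = -3 - V (s(V) = -1 - (2 + V) = -1 + (-2 - V) = -3 - V)
318*s(7) = 318*(-3 - 1*7) = 318*(-3 - 7) = 318*(-10) = -3180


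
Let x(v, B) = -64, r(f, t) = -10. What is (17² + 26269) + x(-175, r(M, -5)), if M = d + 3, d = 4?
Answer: 26494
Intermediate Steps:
M = 7 (M = 4 + 3 = 7)
(17² + 26269) + x(-175, r(M, -5)) = (17² + 26269) - 64 = (289 + 26269) - 64 = 26558 - 64 = 26494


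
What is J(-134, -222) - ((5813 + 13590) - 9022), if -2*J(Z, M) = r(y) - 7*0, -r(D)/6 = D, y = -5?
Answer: -10396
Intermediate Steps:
r(D) = -6*D
J(Z, M) = -15 (J(Z, M) = -(-6*(-5) - 7*0)/2 = -(30 + 0)/2 = -½*30 = -15)
J(-134, -222) - ((5813 + 13590) - 9022) = -15 - ((5813 + 13590) - 9022) = -15 - (19403 - 9022) = -15 - 1*10381 = -15 - 10381 = -10396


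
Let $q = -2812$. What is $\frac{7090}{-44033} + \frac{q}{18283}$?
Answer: $- \frac{253447266}{805055339} \approx -0.31482$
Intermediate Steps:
$\frac{7090}{-44033} + \frac{q}{18283} = \frac{7090}{-44033} - \frac{2812}{18283} = 7090 \left(- \frac{1}{44033}\right) - \frac{2812}{18283} = - \frac{7090}{44033} - \frac{2812}{18283} = - \frac{253447266}{805055339}$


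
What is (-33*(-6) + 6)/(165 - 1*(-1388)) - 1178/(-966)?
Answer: 1013249/750099 ≈ 1.3508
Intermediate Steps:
(-33*(-6) + 6)/(165 - 1*(-1388)) - 1178/(-966) = (198 + 6)/(165 + 1388) - 1178*(-1/966) = 204/1553 + 589/483 = 1013249/750099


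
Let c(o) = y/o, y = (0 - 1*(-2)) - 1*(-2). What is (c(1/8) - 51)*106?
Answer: -2014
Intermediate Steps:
y = 4 (y = (0 + 2) + 2 = 2 + 2 = 4)
c(o) = 4/o
(c(1/8) - 51)*106 = (4/(1/8) - 51)*106 = (4/(⅛) - 51)*106 = (4*8 - 51)*106 = (32 - 51)*106 = -19*106 = -2014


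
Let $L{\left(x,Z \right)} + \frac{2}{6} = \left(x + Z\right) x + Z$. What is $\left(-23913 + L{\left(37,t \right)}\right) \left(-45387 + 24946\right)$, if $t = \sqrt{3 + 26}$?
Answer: $\frac{1382486153}{3} - 776758 \sqrt{29} \approx 4.5665 \cdot 10^{8}$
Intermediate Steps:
$t = \sqrt{29} \approx 5.3852$
$L{\left(x,Z \right)} = - \frac{1}{3} + Z + x \left(Z + x\right)$ ($L{\left(x,Z \right)} = - \frac{1}{3} + \left(\left(x + Z\right) x + Z\right) = - \frac{1}{3} + \left(\left(Z + x\right) x + Z\right) = - \frac{1}{3} + \left(x \left(Z + x\right) + Z\right) = - \frac{1}{3} + \left(Z + x \left(Z + x\right)\right) = - \frac{1}{3} + Z + x \left(Z + x\right)$)
$\left(-23913 + L{\left(37,t \right)}\right) \left(-45387 + 24946\right) = \left(-23913 + \left(- \frac{1}{3} + \sqrt{29} + 37^{2} + \sqrt{29} \cdot 37\right)\right) \left(-45387 + 24946\right) = \left(-23913 + \left(- \frac{1}{3} + \sqrt{29} + 1369 + 37 \sqrt{29}\right)\right) \left(-20441\right) = \left(-23913 + \left(\frac{4106}{3} + 38 \sqrt{29}\right)\right) \left(-20441\right) = \left(- \frac{67633}{3} + 38 \sqrt{29}\right) \left(-20441\right) = \frac{1382486153}{3} - 776758 \sqrt{29}$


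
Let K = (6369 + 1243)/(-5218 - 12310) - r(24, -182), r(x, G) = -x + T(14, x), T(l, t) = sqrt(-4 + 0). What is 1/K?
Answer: 452507230/10740467921 + 38403848*I/10740467921 ≈ 0.042131 + 0.0035756*I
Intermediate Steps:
T(l, t) = 2*I (T(l, t) = sqrt(-4) = 2*I)
r(x, G) = -x + 2*I
K = 103265/4382 - 2*I (K = (6369 + 1243)/(-5218 - 12310) - (-1*24 + 2*I) = 7612/(-17528) - (-24 + 2*I) = 7612*(-1/17528) + (24 - 2*I) = -1903/4382 + (24 - 2*I) = 103265/4382 - 2*I ≈ 23.566 - 2.0*I)
1/K = 1/(103265/4382 - 2*I) = 19201924*(103265/4382 + 2*I)/10740467921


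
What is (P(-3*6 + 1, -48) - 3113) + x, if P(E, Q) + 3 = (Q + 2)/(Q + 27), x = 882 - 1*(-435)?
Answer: -37733/21 ≈ -1796.8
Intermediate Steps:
x = 1317 (x = 882 + 435 = 1317)
P(E, Q) = -3 + (2 + Q)/(27 + Q) (P(E, Q) = -3 + (Q + 2)/(Q + 27) = -3 + (2 + Q)/(27 + Q))
(P(-3*6 + 1, -48) - 3113) + x = ((-79 - 2*(-48))/(27 - 48) - 3113) + 1317 = ((-79 + 96)/(-21) - 3113) + 1317 = (-1/21*17 - 3113) + 1317 = (-17/21 - 3113) + 1317 = -65390/21 + 1317 = -37733/21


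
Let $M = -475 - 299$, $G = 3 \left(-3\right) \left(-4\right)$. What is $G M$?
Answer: $-27864$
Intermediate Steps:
$G = 36$ ($G = \left(-9\right) \left(-4\right) = 36$)
$M = -774$
$G M = 36 \left(-774\right) = -27864$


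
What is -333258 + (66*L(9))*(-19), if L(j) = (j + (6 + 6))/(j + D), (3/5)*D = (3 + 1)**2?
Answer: -35737608/107 ≈ -3.3400e+5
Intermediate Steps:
D = 80/3 (D = 5*(3 + 1)**2/3 = (5/3)*4**2 = (5/3)*16 = 80/3 ≈ 26.667)
L(j) = (12 + j)/(80/3 + j) (L(j) = (j + (6 + 6))/(j + 80/3) = (j + 12)/(80/3 + j) = (12 + j)/(80/3 + j))
-333258 + (66*L(9))*(-19) = -333258 + (66*(3*(12 + 9)/(80 + 3*9)))*(-19) = -333258 + (66*(3*21/(80 + 27)))*(-19) = -333258 + (66*(3*21/107))*(-19) = -333258 + (66*(3*(1/107)*21))*(-19) = -333258 + (66*(63/107))*(-19) = -333258 + (4158/107)*(-19) = -333258 - 79002/107 = -35737608/107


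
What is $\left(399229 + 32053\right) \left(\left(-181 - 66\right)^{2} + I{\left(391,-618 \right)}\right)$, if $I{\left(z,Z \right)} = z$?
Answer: $26480714800$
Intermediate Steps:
$\left(399229 + 32053\right) \left(\left(-181 - 66\right)^{2} + I{\left(391,-618 \right)}\right) = \left(399229 + 32053\right) \left(\left(-181 - 66\right)^{2} + 391\right) = 431282 \left(\left(-247\right)^{2} + 391\right) = 431282 \left(61009 + 391\right) = 431282 \cdot 61400 = 26480714800$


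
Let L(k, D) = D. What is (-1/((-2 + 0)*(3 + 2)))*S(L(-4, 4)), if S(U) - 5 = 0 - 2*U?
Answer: -3/10 ≈ -0.30000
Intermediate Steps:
S(U) = 5 - 2*U (S(U) = 5 + (0 - 2*U) = 5 - 2*U)
(-1/((-2 + 0)*(3 + 2)))*S(L(-4, 4)) = (-1/((-2 + 0)*(3 + 2)))*(5 - 2*4) = (-1/((-2*5)))*(5 - 8) = -1/(-10)*(-3) = -1*(-⅒)*(-3) = (⅒)*(-3) = -3/10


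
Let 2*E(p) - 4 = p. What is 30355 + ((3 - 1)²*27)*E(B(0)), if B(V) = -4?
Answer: 30355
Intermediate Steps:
E(p) = 2 + p/2
30355 + ((3 - 1)²*27)*E(B(0)) = 30355 + ((3 - 1)²*27)*(2 + (½)*(-4)) = 30355 + (2²*27)*(2 - 2) = 30355 + (4*27)*0 = 30355 + 108*0 = 30355 + 0 = 30355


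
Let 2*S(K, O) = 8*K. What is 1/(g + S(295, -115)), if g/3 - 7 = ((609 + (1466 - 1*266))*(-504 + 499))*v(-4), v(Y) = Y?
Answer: 1/109741 ≈ 9.1124e-6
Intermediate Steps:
g = 108561 (g = 21 + 3*(((609 + (1466 - 1*266))*(-504 + 499))*(-4)) = 21 + 3*(((609 + (1466 - 266))*(-5))*(-4)) = 21 + 3*(((609 + 1200)*(-5))*(-4)) = 21 + 3*((1809*(-5))*(-4)) = 21 + 3*(-9045*(-4)) = 21 + 3*36180 = 21 + 108540 = 108561)
S(K, O) = 4*K (S(K, O) = (8*K)/2 = 4*K)
1/(g + S(295, -115)) = 1/(108561 + 4*295) = 1/(108561 + 1180) = 1/109741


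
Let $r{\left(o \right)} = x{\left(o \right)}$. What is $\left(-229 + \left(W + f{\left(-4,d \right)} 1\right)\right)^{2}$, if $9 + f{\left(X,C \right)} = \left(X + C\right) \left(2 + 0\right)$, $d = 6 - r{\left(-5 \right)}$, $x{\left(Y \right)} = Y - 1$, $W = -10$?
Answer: $53824$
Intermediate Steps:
$x{\left(Y \right)} = -1 + Y$
$r{\left(o \right)} = -1 + o$
$d = 12$ ($d = 6 - \left(-1 - 5\right) = 6 - -6 = 6 + 6 = 12$)
$f{\left(X,C \right)} = -9 + 2 C + 2 X$ ($f{\left(X,C \right)} = -9 + \left(X + C\right) \left(2 + 0\right) = -9 + \left(C + X\right) 2 = -9 + \left(2 C + 2 X\right) = -9 + 2 C + 2 X$)
$\left(-229 + \left(W + f{\left(-4,d \right)} 1\right)\right)^{2} = \left(-229 - \left(10 - \left(-9 + 2 \cdot 12 + 2 \left(-4\right)\right) 1\right)\right)^{2} = \left(-229 - \left(10 - \left(-9 + 24 - 8\right) 1\right)\right)^{2} = \left(-229 + \left(-10 + 7 \cdot 1\right)\right)^{2} = \left(-229 + \left(-10 + 7\right)\right)^{2} = \left(-229 - 3\right)^{2} = \left(-232\right)^{2} = 53824$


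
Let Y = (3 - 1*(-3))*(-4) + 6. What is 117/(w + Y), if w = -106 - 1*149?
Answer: -3/7 ≈ -0.42857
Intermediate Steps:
Y = -18 (Y = (3 + 3)*(-4) + 6 = 6*(-4) + 6 = -24 + 6 = -18)
w = -255 (w = -106 - 149 = -255)
117/(w + Y) = 117/(-255 - 18) = 117/(-273) = 117*(-1/273) = -3/7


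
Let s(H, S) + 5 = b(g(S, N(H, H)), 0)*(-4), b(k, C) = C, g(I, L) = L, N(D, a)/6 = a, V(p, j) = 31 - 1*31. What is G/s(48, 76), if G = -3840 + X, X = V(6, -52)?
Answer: 768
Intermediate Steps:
V(p, j) = 0 (V(p, j) = 31 - 31 = 0)
N(D, a) = 6*a
X = 0
G = -3840 (G = -3840 + 0 = -3840)
s(H, S) = -5 (s(H, S) = -5 + 0*(-4) = -5 + 0 = -5)
G/s(48, 76) = -3840/(-5) = -3840*(-⅕) = 768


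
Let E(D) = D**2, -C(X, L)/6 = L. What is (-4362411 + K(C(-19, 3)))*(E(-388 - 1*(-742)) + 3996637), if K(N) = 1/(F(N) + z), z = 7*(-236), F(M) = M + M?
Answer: -30353030451578857/1688 ≈ -1.7982e+13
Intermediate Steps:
F(M) = 2*M
C(X, L) = -6*L
z = -1652
K(N) = 1/(-1652 + 2*N) (K(N) = 1/(2*N - 1652) = 1/(-1652 + 2*N))
(-4362411 + K(C(-19, 3)))*(E(-388 - 1*(-742)) + 3996637) = (-4362411 + 1/(2*(-826 - 6*3)))*((-388 - 1*(-742))**2 + 3996637) = (-4362411 + 1/(2*(-826 - 18)))*((-388 + 742)**2 + 3996637) = (-4362411 + (1/2)/(-844))*(354**2 + 3996637) = (-4362411 + (1/2)*(-1/844))*(125316 + 3996637) = (-4362411 - 1/1688)*4121953 = -7363749769/1688*4121953 = -30353030451578857/1688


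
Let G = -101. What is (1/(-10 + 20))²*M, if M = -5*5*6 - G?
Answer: -49/100 ≈ -0.49000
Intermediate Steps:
M = -49 (M = -5*5*6 - 1*(-101) = -25*6 + 101 = -150 + 101 = -49)
(1/(-10 + 20))²*M = (1/(-10 + 20))²*(-49) = (1/10)²*(-49) = (⅒)²*(-49) = (1/100)*(-49) = -49/100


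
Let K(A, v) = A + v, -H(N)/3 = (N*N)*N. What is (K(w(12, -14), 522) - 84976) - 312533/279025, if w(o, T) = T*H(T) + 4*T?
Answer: -55737788483/279025 ≈ -1.9976e+5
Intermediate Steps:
H(N) = -3*N³ (H(N) = -3*N*N*N = -3*N²*N = -3*N³)
w(o, T) = -3*T⁴ + 4*T (w(o, T) = T*(-3*T³) + 4*T = -3*T⁴ + 4*T)
(K(w(12, -14), 522) - 84976) - 312533/279025 = ((-14*(4 - 3*(-14)³) + 522) - 84976) - 312533/279025 = ((-14*(4 - 3*(-2744)) + 522) - 84976) - 312533*1/279025 = ((-14*(4 + 8232) + 522) - 84976) - 312533/279025 = ((-14*8236 + 522) - 84976) - 312533/279025 = ((-115304 + 522) - 84976) - 312533/279025 = (-114782 - 84976) - 312533/279025 = -199758 - 312533/279025 = -55737788483/279025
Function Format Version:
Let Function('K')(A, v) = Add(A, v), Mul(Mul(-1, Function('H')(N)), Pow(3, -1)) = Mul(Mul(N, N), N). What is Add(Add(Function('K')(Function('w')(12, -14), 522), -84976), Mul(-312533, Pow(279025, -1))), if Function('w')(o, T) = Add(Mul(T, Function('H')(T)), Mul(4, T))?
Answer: Rational(-55737788483, 279025) ≈ -1.9976e+5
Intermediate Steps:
Function('H')(N) = Mul(-3, Pow(N, 3)) (Function('H')(N) = Mul(-3, Mul(Mul(N, N), N)) = Mul(-3, Mul(Pow(N, 2), N)) = Mul(-3, Pow(N, 3)))
Function('w')(o, T) = Add(Mul(-3, Pow(T, 4)), Mul(4, T)) (Function('w')(o, T) = Add(Mul(T, Mul(-3, Pow(T, 3))), Mul(4, T)) = Add(Mul(-3, Pow(T, 4)), Mul(4, T)))
Add(Add(Function('K')(Function('w')(12, -14), 522), -84976), Mul(-312533, Pow(279025, -1))) = Add(Add(Add(Mul(-14, Add(4, Mul(-3, Pow(-14, 3)))), 522), -84976), Mul(-312533, Pow(279025, -1))) = Add(Add(Add(Mul(-14, Add(4, Mul(-3, -2744))), 522), -84976), Mul(-312533, Rational(1, 279025))) = Add(Add(Add(Mul(-14, Add(4, 8232)), 522), -84976), Rational(-312533, 279025)) = Add(Add(Add(Mul(-14, 8236), 522), -84976), Rational(-312533, 279025)) = Add(Add(Add(-115304, 522), -84976), Rational(-312533, 279025)) = Add(Add(-114782, -84976), Rational(-312533, 279025)) = Add(-199758, Rational(-312533, 279025)) = Rational(-55737788483, 279025)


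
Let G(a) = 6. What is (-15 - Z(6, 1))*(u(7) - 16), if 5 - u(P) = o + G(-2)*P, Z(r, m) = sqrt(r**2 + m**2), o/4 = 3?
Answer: 975 + 65*sqrt(37) ≈ 1370.4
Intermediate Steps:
o = 12 (o = 4*3 = 12)
Z(r, m) = sqrt(m**2 + r**2)
u(P) = -7 - 6*P (u(P) = 5 - (12 + 6*P) = 5 + (-12 - 6*P) = -7 - 6*P)
(-15 - Z(6, 1))*(u(7) - 16) = (-15 - sqrt(1**2 + 6**2))*((-7 - 6*7) - 16) = (-15 - sqrt(1 + 36))*((-7 - 42) - 16) = (-15 - sqrt(37))*(-49 - 16) = (-15 - sqrt(37))*(-65) = 975 + 65*sqrt(37)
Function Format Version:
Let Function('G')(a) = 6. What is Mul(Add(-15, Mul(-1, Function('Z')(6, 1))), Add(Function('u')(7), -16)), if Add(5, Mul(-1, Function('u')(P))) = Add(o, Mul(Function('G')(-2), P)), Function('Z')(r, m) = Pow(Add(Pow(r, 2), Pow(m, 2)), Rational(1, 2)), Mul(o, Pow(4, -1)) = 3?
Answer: Add(975, Mul(65, Pow(37, Rational(1, 2)))) ≈ 1370.4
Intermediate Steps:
o = 12 (o = Mul(4, 3) = 12)
Function('Z')(r, m) = Pow(Add(Pow(m, 2), Pow(r, 2)), Rational(1, 2))
Function('u')(P) = Add(-7, Mul(-6, P)) (Function('u')(P) = Add(5, Mul(-1, Add(12, Mul(6, P)))) = Add(5, Add(-12, Mul(-6, P))) = Add(-7, Mul(-6, P)))
Mul(Add(-15, Mul(-1, Function('Z')(6, 1))), Add(Function('u')(7), -16)) = Mul(Add(-15, Mul(-1, Pow(Add(Pow(1, 2), Pow(6, 2)), Rational(1, 2)))), Add(Add(-7, Mul(-6, 7)), -16)) = Mul(Add(-15, Mul(-1, Pow(Add(1, 36), Rational(1, 2)))), Add(Add(-7, -42), -16)) = Mul(Add(-15, Mul(-1, Pow(37, Rational(1, 2)))), Add(-49, -16)) = Mul(Add(-15, Mul(-1, Pow(37, Rational(1, 2)))), -65) = Add(975, Mul(65, Pow(37, Rational(1, 2))))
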